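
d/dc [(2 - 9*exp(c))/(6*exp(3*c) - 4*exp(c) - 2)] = ((9*exp(c) - 2)*(9*exp(2*c) - 2) - 27*exp(3*c) + 18*exp(c) + 9)*exp(c)/(2*(-3*exp(3*c) + 2*exp(c) + 1)^2)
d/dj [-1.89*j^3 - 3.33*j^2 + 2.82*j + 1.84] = -5.67*j^2 - 6.66*j + 2.82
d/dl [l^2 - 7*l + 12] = 2*l - 7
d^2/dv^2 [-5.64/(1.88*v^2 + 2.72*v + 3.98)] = (39.868032*v^2 + 57.681408*v - 5.64*(3.76*v + 2.72)*(7.52*v + 5.44) + 84.401472)/(1.88*v^2 + 2.72*v + 3.98)^3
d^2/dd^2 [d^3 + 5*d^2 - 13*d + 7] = 6*d + 10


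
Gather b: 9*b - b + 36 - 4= 8*b + 32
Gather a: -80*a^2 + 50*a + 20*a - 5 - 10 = -80*a^2 + 70*a - 15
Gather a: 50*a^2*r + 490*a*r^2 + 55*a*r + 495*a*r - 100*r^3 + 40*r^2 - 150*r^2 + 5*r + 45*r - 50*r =50*a^2*r + a*(490*r^2 + 550*r) - 100*r^3 - 110*r^2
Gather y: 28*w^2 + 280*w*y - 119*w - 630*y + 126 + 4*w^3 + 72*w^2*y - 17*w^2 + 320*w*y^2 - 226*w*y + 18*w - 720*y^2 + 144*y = 4*w^3 + 11*w^2 - 101*w + y^2*(320*w - 720) + y*(72*w^2 + 54*w - 486) + 126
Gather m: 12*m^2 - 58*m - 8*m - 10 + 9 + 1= 12*m^2 - 66*m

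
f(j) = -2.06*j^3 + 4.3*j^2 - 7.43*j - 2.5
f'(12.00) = -794.15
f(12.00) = -3032.14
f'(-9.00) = -585.41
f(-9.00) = 1914.41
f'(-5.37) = -231.82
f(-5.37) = 480.40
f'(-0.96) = -21.38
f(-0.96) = 10.42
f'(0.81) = -4.52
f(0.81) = -6.79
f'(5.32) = -136.59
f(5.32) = -230.50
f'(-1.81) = -43.24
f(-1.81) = 37.25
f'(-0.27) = -10.20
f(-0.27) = -0.14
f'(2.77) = -31.03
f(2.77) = -33.87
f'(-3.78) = -128.24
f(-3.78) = 198.29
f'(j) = -6.18*j^2 + 8.6*j - 7.43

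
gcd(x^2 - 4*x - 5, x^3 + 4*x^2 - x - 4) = x + 1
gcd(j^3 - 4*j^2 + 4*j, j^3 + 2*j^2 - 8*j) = j^2 - 2*j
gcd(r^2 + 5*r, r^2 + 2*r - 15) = r + 5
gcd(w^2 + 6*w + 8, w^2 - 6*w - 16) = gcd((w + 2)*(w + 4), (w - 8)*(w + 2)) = w + 2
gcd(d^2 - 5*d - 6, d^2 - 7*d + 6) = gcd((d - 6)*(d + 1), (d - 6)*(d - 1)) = d - 6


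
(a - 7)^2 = a^2 - 14*a + 49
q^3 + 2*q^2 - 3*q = q*(q - 1)*(q + 3)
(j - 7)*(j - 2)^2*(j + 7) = j^4 - 4*j^3 - 45*j^2 + 196*j - 196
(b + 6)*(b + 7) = b^2 + 13*b + 42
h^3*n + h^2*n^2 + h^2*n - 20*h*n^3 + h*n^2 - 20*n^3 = (h - 4*n)*(h + 5*n)*(h*n + n)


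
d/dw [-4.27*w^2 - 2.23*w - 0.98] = -8.54*w - 2.23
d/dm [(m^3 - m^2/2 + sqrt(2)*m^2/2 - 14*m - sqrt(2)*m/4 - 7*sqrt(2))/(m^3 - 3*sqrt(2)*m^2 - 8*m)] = (-7*sqrt(2)*m^4 + m^4 + sqrt(2)*m^3 + 24*m^3 - 50*sqrt(2)*m^2 + 5*m^2 - 168*m - 112*sqrt(2))/(2*m^2*(m^4 - 6*sqrt(2)*m^3 + 2*m^2 + 48*sqrt(2)*m + 64))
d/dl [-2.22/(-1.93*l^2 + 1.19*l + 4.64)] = (2.6418 - 8.5692*l)/(-1.93*l^2 + 1.19*l + 4.64)^2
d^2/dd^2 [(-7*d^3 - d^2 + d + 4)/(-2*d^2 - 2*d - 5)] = 2*(-50*d^3 + 132*d^2 + 507*d + 59)/(8*d^6 + 24*d^5 + 84*d^4 + 128*d^3 + 210*d^2 + 150*d + 125)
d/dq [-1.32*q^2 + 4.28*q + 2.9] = 4.28 - 2.64*q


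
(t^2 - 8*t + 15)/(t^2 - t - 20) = (t - 3)/(t + 4)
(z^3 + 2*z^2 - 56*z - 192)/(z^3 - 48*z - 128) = (z + 6)/(z + 4)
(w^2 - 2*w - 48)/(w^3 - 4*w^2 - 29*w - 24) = (w + 6)/(w^2 + 4*w + 3)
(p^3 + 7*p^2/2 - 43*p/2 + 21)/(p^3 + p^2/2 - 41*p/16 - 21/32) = 16*(p^2 + 5*p - 14)/(16*p^2 + 32*p + 7)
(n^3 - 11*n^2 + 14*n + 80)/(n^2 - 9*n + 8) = (n^2 - 3*n - 10)/(n - 1)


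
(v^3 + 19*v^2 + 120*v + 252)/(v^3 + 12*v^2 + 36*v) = (v + 7)/v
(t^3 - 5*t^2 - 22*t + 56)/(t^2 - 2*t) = t - 3 - 28/t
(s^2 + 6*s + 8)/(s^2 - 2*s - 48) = (s^2 + 6*s + 8)/(s^2 - 2*s - 48)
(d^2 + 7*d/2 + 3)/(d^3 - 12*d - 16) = (d + 3/2)/(d^2 - 2*d - 8)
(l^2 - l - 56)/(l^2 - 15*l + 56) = (l + 7)/(l - 7)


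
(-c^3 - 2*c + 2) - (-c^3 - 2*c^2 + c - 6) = 2*c^2 - 3*c + 8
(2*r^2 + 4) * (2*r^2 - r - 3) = 4*r^4 - 2*r^3 + 2*r^2 - 4*r - 12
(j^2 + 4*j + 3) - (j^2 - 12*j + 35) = 16*j - 32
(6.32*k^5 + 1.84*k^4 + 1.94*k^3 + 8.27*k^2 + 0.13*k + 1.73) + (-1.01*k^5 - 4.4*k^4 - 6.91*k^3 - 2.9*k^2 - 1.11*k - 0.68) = 5.31*k^5 - 2.56*k^4 - 4.97*k^3 + 5.37*k^2 - 0.98*k + 1.05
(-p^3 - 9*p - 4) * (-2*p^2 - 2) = 2*p^5 + 20*p^3 + 8*p^2 + 18*p + 8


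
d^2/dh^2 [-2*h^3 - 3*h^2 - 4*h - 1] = -12*h - 6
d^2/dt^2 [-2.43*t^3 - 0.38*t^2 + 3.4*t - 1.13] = -14.58*t - 0.76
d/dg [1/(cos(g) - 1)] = sin(g)/(cos(g) - 1)^2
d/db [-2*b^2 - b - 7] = -4*b - 1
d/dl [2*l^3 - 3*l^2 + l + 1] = 6*l^2 - 6*l + 1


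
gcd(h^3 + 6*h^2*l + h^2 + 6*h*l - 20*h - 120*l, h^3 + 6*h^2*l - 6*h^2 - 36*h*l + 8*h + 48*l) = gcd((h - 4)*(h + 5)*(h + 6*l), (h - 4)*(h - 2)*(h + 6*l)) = h^2 + 6*h*l - 4*h - 24*l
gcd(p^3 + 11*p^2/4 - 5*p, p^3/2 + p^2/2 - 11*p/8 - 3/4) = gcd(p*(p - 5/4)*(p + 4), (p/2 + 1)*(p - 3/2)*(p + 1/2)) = 1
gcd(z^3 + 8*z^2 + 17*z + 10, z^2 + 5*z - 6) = 1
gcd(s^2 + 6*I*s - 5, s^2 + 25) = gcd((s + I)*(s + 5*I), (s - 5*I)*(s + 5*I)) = s + 5*I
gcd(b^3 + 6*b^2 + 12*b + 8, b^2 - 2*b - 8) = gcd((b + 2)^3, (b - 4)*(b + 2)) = b + 2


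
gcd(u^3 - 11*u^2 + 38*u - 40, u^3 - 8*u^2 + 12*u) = u - 2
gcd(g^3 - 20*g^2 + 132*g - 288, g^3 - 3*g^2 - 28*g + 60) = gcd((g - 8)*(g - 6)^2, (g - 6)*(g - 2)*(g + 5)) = g - 6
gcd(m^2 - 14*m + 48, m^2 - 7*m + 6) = m - 6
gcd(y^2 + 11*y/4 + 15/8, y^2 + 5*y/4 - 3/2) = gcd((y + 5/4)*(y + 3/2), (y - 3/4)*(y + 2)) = 1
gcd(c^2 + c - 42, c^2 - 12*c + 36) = c - 6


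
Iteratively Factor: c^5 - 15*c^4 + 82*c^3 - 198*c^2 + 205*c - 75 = (c - 5)*(c^4 - 10*c^3 + 32*c^2 - 38*c + 15) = (c - 5)*(c - 1)*(c^3 - 9*c^2 + 23*c - 15) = (c - 5)^2*(c - 1)*(c^2 - 4*c + 3) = (c - 5)^2*(c - 3)*(c - 1)*(c - 1)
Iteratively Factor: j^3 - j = (j + 1)*(j^2 - j) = j*(j + 1)*(j - 1)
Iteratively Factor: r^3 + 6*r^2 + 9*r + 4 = (r + 1)*(r^2 + 5*r + 4) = (r + 1)*(r + 4)*(r + 1)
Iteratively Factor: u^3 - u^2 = (u - 1)*(u^2) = u*(u - 1)*(u)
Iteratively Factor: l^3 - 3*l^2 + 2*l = (l - 2)*(l^2 - l) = (l - 2)*(l - 1)*(l)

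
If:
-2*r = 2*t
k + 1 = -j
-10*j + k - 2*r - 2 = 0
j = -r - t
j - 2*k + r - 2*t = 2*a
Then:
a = -5/4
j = 0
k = -1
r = -3/2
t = 3/2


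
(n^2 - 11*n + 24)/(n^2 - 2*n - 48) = (n - 3)/(n + 6)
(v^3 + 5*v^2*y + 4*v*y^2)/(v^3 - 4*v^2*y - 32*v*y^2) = (-v - y)/(-v + 8*y)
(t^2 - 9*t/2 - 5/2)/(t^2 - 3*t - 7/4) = 2*(t - 5)/(2*t - 7)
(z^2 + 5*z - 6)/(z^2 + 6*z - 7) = (z + 6)/(z + 7)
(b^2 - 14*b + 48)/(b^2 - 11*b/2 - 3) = 2*(b - 8)/(2*b + 1)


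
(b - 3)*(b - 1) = b^2 - 4*b + 3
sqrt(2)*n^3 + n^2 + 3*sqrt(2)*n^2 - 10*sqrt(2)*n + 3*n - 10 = (n - 2)*(n + 5)*(sqrt(2)*n + 1)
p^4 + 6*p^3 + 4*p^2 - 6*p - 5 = (p - 1)*(p + 1)^2*(p + 5)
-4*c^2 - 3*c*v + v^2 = (-4*c + v)*(c + v)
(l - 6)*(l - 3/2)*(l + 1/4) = l^3 - 29*l^2/4 + 57*l/8 + 9/4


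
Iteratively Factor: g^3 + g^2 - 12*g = (g - 3)*(g^2 + 4*g) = g*(g - 3)*(g + 4)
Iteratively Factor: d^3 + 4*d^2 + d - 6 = (d + 3)*(d^2 + d - 2) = (d - 1)*(d + 3)*(d + 2)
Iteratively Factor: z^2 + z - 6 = (z - 2)*(z + 3)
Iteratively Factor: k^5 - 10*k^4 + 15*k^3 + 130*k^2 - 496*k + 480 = (k + 4)*(k^4 - 14*k^3 + 71*k^2 - 154*k + 120) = (k - 4)*(k + 4)*(k^3 - 10*k^2 + 31*k - 30) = (k - 4)*(k - 3)*(k + 4)*(k^2 - 7*k + 10) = (k - 5)*(k - 4)*(k - 3)*(k + 4)*(k - 2)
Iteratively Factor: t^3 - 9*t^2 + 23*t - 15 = (t - 5)*(t^2 - 4*t + 3) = (t - 5)*(t - 1)*(t - 3)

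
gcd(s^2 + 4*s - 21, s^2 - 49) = s + 7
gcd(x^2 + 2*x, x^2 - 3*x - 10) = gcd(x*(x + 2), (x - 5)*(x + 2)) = x + 2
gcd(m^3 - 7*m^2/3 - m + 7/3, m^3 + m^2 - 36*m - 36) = m + 1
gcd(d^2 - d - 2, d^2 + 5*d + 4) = d + 1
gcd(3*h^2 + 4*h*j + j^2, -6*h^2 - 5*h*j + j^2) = h + j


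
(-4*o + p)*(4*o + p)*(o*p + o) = -16*o^3*p - 16*o^3 + o*p^3 + o*p^2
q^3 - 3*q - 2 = (q - 2)*(q + 1)^2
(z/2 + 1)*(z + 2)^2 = z^3/2 + 3*z^2 + 6*z + 4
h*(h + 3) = h^2 + 3*h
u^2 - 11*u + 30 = (u - 6)*(u - 5)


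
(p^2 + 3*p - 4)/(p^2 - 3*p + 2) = (p + 4)/(p - 2)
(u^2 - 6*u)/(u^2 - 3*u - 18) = u/(u + 3)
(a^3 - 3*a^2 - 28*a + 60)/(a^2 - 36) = (a^2 + 3*a - 10)/(a + 6)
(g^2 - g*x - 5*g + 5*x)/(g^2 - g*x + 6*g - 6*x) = (g - 5)/(g + 6)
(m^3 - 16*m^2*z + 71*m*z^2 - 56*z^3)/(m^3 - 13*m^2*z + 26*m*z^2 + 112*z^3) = (m - z)/(m + 2*z)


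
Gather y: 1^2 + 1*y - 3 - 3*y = -2*y - 2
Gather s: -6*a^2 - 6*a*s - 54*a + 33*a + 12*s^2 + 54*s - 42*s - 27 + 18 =-6*a^2 - 21*a + 12*s^2 + s*(12 - 6*a) - 9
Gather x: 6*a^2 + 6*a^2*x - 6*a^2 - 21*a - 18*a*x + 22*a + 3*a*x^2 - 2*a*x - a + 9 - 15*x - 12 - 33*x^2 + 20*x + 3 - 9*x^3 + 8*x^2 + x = -9*x^3 + x^2*(3*a - 25) + x*(6*a^2 - 20*a + 6)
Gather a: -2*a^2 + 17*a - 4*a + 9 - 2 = -2*a^2 + 13*a + 7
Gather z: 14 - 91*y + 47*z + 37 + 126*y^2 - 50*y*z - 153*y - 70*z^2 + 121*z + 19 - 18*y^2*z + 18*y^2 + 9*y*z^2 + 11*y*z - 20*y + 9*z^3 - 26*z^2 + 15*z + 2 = 144*y^2 - 264*y + 9*z^3 + z^2*(9*y - 96) + z*(-18*y^2 - 39*y + 183) + 72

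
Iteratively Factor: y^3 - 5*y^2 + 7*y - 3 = (y - 1)*(y^2 - 4*y + 3) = (y - 3)*(y - 1)*(y - 1)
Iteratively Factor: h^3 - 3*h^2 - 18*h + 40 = (h + 4)*(h^2 - 7*h + 10) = (h - 5)*(h + 4)*(h - 2)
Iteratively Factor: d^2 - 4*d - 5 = (d + 1)*(d - 5)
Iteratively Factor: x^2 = (x)*(x)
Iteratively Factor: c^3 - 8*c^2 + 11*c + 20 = (c - 5)*(c^2 - 3*c - 4) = (c - 5)*(c - 4)*(c + 1)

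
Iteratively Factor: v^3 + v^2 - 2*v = (v)*(v^2 + v - 2) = v*(v - 1)*(v + 2)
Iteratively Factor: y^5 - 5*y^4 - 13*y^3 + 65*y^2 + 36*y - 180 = (y - 3)*(y^4 - 2*y^3 - 19*y^2 + 8*y + 60) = (y - 3)*(y + 2)*(y^3 - 4*y^2 - 11*y + 30) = (y - 3)*(y - 2)*(y + 2)*(y^2 - 2*y - 15) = (y - 3)*(y - 2)*(y + 2)*(y + 3)*(y - 5)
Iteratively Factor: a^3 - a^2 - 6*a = (a + 2)*(a^2 - 3*a) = (a - 3)*(a + 2)*(a)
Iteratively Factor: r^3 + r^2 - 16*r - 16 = (r + 1)*(r^2 - 16) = (r - 4)*(r + 1)*(r + 4)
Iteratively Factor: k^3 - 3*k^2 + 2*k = (k - 2)*(k^2 - k) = (k - 2)*(k - 1)*(k)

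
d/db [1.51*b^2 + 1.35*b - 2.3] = 3.02*b + 1.35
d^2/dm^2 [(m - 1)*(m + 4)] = 2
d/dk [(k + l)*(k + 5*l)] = 2*k + 6*l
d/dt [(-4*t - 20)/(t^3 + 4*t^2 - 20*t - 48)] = 4*(2*t^3 + 19*t^2 + 40*t - 52)/(t^6 + 8*t^5 - 24*t^4 - 256*t^3 + 16*t^2 + 1920*t + 2304)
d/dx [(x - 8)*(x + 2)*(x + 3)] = 3*x^2 - 6*x - 34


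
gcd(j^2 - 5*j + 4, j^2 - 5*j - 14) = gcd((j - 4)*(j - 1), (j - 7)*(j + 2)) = 1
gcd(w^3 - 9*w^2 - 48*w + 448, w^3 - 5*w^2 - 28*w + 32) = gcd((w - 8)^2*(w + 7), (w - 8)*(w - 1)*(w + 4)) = w - 8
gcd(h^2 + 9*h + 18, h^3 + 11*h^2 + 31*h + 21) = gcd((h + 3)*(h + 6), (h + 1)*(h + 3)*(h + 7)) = h + 3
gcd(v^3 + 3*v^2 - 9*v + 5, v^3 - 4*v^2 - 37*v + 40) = v^2 + 4*v - 5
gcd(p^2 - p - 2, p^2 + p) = p + 1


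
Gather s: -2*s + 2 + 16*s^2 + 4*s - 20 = 16*s^2 + 2*s - 18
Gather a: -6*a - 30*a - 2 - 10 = -36*a - 12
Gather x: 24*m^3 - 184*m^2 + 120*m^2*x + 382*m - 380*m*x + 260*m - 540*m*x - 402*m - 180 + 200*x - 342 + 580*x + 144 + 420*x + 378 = 24*m^3 - 184*m^2 + 240*m + x*(120*m^2 - 920*m + 1200)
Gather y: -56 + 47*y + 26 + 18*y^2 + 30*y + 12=18*y^2 + 77*y - 18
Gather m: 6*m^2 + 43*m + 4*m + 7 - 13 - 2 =6*m^2 + 47*m - 8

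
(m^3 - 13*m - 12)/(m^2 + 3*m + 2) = (m^2 - m - 12)/(m + 2)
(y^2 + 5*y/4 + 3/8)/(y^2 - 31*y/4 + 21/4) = (8*y^2 + 10*y + 3)/(2*(4*y^2 - 31*y + 21))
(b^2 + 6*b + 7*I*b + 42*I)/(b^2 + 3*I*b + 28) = (b + 6)/(b - 4*I)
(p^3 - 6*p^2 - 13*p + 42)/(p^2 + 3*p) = p - 9 + 14/p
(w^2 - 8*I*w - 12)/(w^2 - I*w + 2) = (w - 6*I)/(w + I)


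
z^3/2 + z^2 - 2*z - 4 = (z/2 + 1)*(z - 2)*(z + 2)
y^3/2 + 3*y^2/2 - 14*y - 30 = (y/2 + 1)*(y - 5)*(y + 6)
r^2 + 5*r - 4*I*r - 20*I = (r + 5)*(r - 4*I)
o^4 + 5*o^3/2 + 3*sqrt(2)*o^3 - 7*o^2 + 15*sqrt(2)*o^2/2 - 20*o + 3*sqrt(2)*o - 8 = (o + 1/2)*(o + 2)*(o - sqrt(2))*(o + 4*sqrt(2))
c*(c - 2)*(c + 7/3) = c^3 + c^2/3 - 14*c/3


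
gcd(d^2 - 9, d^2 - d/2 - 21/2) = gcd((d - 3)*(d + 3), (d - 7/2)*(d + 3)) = d + 3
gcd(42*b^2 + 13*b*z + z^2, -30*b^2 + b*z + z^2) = 6*b + z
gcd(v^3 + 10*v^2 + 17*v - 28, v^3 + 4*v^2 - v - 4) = v^2 + 3*v - 4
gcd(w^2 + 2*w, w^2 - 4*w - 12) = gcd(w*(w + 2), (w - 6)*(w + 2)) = w + 2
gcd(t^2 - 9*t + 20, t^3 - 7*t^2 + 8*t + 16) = t - 4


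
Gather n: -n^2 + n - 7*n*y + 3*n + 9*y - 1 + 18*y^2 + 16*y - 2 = -n^2 + n*(4 - 7*y) + 18*y^2 + 25*y - 3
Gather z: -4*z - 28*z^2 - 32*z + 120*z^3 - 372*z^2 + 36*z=120*z^3 - 400*z^2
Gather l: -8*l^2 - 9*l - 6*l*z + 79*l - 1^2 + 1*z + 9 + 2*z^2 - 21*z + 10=-8*l^2 + l*(70 - 6*z) + 2*z^2 - 20*z + 18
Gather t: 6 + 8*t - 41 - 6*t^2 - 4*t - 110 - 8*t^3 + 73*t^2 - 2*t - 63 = -8*t^3 + 67*t^2 + 2*t - 208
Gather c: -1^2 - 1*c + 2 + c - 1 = 0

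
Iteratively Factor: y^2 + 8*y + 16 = (y + 4)*(y + 4)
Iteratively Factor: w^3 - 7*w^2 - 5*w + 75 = (w + 3)*(w^2 - 10*w + 25) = (w - 5)*(w + 3)*(w - 5)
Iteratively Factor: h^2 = (h)*(h)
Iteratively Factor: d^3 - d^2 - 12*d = (d + 3)*(d^2 - 4*d) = d*(d + 3)*(d - 4)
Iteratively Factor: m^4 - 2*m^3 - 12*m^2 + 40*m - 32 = (m - 2)*(m^3 - 12*m + 16) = (m - 2)^2*(m^2 + 2*m - 8) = (m - 2)^2*(m + 4)*(m - 2)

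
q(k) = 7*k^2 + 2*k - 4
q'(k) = 14*k + 2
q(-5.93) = 230.29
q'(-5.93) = -81.02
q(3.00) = 65.00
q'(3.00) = 44.00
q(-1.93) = 18.21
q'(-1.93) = -25.02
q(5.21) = 196.43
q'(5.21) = 74.94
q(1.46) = 13.84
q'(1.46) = 22.44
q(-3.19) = 60.85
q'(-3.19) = -42.66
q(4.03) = 117.75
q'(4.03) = 58.42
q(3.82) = 105.79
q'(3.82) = 55.48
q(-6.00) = 236.00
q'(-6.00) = -82.00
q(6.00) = 260.00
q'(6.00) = 86.00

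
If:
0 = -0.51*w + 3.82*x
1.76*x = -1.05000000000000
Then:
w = -4.47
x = -0.60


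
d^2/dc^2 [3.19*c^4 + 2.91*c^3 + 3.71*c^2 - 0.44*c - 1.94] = 38.28*c^2 + 17.46*c + 7.42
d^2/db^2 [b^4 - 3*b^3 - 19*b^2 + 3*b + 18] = 12*b^2 - 18*b - 38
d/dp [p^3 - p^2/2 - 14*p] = 3*p^2 - p - 14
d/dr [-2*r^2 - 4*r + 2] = -4*r - 4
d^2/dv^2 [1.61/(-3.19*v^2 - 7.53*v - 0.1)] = (32.767042*v^2 + 77.346654*v - 1.61*(6.38*v + 7.53)*(12.76*v + 15.06) + 1.02718)/(3.19*v^2 + 7.53*v + 0.1)^3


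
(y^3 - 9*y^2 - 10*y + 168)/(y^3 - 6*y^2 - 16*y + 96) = (y - 7)/(y - 4)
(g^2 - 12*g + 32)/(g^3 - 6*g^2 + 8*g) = (g - 8)/(g*(g - 2))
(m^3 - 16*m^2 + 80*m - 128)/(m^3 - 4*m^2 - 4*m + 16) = (m^2 - 12*m + 32)/(m^2 - 4)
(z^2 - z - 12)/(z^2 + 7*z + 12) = (z - 4)/(z + 4)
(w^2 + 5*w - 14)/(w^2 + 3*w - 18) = (w^2 + 5*w - 14)/(w^2 + 3*w - 18)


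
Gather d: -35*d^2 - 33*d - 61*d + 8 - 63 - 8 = -35*d^2 - 94*d - 63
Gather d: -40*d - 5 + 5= -40*d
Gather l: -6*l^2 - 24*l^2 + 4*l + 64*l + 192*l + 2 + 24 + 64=-30*l^2 + 260*l + 90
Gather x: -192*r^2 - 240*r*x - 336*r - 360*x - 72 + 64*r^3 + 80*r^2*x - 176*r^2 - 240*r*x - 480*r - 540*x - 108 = 64*r^3 - 368*r^2 - 816*r + x*(80*r^2 - 480*r - 900) - 180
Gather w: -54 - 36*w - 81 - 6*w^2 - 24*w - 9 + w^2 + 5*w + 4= -5*w^2 - 55*w - 140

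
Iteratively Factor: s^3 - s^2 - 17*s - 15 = (s + 3)*(s^2 - 4*s - 5) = (s - 5)*(s + 3)*(s + 1)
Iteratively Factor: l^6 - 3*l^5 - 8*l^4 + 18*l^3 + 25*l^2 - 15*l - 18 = (l + 2)*(l^5 - 5*l^4 + 2*l^3 + 14*l^2 - 3*l - 9) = (l - 1)*(l + 2)*(l^4 - 4*l^3 - 2*l^2 + 12*l + 9) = (l - 1)*(l + 1)*(l + 2)*(l^3 - 5*l^2 + 3*l + 9) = (l - 3)*(l - 1)*(l + 1)*(l + 2)*(l^2 - 2*l - 3) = (l - 3)*(l - 1)*(l + 1)^2*(l + 2)*(l - 3)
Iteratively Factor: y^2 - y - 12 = (y - 4)*(y + 3)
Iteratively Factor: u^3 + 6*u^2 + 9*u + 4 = (u + 4)*(u^2 + 2*u + 1) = (u + 1)*(u + 4)*(u + 1)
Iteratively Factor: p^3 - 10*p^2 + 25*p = (p - 5)*(p^2 - 5*p) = p*(p - 5)*(p - 5)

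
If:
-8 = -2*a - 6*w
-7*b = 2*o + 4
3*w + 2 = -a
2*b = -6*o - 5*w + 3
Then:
No Solution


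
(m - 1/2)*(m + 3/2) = m^2 + m - 3/4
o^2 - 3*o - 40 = (o - 8)*(o + 5)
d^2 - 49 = (d - 7)*(d + 7)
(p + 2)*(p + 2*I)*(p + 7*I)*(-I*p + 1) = -I*p^4 + 10*p^3 - 2*I*p^3 + 20*p^2 + 23*I*p^2 - 14*p + 46*I*p - 28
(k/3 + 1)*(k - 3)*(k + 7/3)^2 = k^4/3 + 14*k^3/9 - 32*k^2/27 - 14*k - 49/3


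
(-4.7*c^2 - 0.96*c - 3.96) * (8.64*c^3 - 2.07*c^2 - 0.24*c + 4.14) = -40.608*c^5 + 1.4346*c^4 - 31.0992*c^3 - 11.0304*c^2 - 3.024*c - 16.3944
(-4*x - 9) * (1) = -4*x - 9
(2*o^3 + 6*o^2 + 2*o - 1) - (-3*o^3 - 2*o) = 5*o^3 + 6*o^2 + 4*o - 1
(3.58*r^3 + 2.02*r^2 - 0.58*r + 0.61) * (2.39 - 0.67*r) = -2.3986*r^4 + 7.2028*r^3 + 5.2164*r^2 - 1.7949*r + 1.4579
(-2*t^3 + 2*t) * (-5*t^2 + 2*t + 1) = 10*t^5 - 4*t^4 - 12*t^3 + 4*t^2 + 2*t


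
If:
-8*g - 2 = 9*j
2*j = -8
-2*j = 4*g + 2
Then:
No Solution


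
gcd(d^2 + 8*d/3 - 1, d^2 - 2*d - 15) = d + 3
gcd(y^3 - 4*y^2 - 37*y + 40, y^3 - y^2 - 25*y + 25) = y^2 + 4*y - 5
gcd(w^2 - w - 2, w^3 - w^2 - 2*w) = w^2 - w - 2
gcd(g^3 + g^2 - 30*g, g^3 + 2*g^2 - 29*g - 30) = g^2 + g - 30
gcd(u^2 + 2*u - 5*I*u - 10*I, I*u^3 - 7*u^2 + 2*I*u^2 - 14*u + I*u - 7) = 1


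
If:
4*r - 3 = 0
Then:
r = 3/4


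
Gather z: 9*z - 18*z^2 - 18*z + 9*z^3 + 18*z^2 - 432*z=9*z^3 - 441*z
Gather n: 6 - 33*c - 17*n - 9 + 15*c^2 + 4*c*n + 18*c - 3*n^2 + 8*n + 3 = 15*c^2 - 15*c - 3*n^2 + n*(4*c - 9)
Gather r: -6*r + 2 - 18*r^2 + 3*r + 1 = -18*r^2 - 3*r + 3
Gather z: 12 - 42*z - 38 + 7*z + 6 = -35*z - 20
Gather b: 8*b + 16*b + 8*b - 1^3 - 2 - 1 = 32*b - 4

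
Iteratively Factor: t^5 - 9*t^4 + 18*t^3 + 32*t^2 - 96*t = (t - 4)*(t^4 - 5*t^3 - 2*t^2 + 24*t) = (t - 4)*(t + 2)*(t^3 - 7*t^2 + 12*t) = t*(t - 4)*(t + 2)*(t^2 - 7*t + 12) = t*(t - 4)^2*(t + 2)*(t - 3)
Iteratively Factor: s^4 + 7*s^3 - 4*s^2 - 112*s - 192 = (s + 4)*(s^3 + 3*s^2 - 16*s - 48) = (s + 4)^2*(s^2 - s - 12) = (s - 4)*(s + 4)^2*(s + 3)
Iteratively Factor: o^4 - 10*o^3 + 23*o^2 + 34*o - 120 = (o - 3)*(o^3 - 7*o^2 + 2*o + 40) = (o - 4)*(o - 3)*(o^2 - 3*o - 10) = (o - 5)*(o - 4)*(o - 3)*(o + 2)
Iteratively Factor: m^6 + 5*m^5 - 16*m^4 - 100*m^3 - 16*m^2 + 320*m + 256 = (m + 4)*(m^5 + m^4 - 20*m^3 - 20*m^2 + 64*m + 64) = (m - 2)*(m + 4)*(m^4 + 3*m^3 - 14*m^2 - 48*m - 32) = (m - 2)*(m + 4)^2*(m^3 - m^2 - 10*m - 8) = (m - 2)*(m + 1)*(m + 4)^2*(m^2 - 2*m - 8) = (m - 2)*(m + 1)*(m + 2)*(m + 4)^2*(m - 4)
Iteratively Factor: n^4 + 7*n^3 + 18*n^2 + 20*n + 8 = (n + 2)*(n^3 + 5*n^2 + 8*n + 4) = (n + 2)^2*(n^2 + 3*n + 2) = (n + 1)*(n + 2)^2*(n + 2)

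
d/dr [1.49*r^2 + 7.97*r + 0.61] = 2.98*r + 7.97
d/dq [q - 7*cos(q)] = 7*sin(q) + 1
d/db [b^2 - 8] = 2*b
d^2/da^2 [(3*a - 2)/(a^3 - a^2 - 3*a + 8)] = 2*((3*a - 2)*(-3*a^2 + 2*a + 3)^2 + (-9*a^2 + 6*a - (3*a - 2)*(3*a - 1) + 9)*(a^3 - a^2 - 3*a + 8))/(a^3 - a^2 - 3*a + 8)^3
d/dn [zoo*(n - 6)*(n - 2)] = zoo*(n - 4)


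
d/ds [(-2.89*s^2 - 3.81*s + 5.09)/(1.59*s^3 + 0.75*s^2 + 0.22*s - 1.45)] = (4.5951*s^4 + 12.1158*s^3 - 22.0576*s^2 + 0.746*s + 4.4047)/(2.5281*s^6 + 2.385*s^5 + 1.2621*s^4 - 4.281*s^3 - 2.1266*s^2 - 0.638*s + 2.1025)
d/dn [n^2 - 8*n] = 2*n - 8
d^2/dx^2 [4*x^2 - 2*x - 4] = 8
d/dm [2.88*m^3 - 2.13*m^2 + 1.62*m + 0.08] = 8.64*m^2 - 4.26*m + 1.62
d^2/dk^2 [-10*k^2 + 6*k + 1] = -20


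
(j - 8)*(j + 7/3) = j^2 - 17*j/3 - 56/3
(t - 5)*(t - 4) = t^2 - 9*t + 20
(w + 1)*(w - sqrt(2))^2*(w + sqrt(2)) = w^4 - sqrt(2)*w^3 + w^3 - 2*w^2 - sqrt(2)*w^2 - 2*w + 2*sqrt(2)*w + 2*sqrt(2)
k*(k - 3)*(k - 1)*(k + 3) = k^4 - k^3 - 9*k^2 + 9*k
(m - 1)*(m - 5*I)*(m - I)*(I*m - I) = I*m^4 + 6*m^3 - 2*I*m^3 - 12*m^2 - 4*I*m^2 + 6*m + 10*I*m - 5*I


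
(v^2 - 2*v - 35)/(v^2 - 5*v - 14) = (v + 5)/(v + 2)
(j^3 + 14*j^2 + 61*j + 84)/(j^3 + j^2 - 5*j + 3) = (j^2 + 11*j + 28)/(j^2 - 2*j + 1)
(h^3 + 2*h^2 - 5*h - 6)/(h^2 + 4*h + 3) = h - 2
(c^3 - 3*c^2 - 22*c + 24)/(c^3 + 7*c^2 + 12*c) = (c^2 - 7*c + 6)/(c*(c + 3))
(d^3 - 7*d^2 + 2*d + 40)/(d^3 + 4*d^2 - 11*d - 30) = (d^2 - 9*d + 20)/(d^2 + 2*d - 15)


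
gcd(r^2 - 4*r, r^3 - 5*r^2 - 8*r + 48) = r - 4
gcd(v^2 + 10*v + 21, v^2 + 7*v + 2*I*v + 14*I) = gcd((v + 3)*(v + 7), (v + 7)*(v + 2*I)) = v + 7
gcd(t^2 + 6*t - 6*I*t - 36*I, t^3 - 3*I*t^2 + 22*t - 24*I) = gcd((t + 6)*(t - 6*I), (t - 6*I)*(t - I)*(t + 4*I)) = t - 6*I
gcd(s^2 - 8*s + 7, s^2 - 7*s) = s - 7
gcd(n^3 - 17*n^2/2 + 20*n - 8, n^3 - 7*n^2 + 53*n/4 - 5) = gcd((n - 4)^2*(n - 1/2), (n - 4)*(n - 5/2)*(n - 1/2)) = n^2 - 9*n/2 + 2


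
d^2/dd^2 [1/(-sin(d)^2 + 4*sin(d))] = 2*(2*sin(d) - 6 + 5/sin(d) + 12/sin(d)^2 - 16/sin(d)^3)/(sin(d) - 4)^3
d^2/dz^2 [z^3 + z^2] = 6*z + 2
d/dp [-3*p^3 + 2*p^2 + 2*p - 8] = -9*p^2 + 4*p + 2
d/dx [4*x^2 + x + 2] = 8*x + 1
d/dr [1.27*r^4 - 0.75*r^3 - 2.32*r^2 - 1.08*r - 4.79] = 5.08*r^3 - 2.25*r^2 - 4.64*r - 1.08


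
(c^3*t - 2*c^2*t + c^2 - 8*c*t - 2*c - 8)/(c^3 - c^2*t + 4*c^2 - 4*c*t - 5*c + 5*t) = (c^3*t - 2*c^2*t + c^2 - 8*c*t - 2*c - 8)/(c^3 - c^2*t + 4*c^2 - 4*c*t - 5*c + 5*t)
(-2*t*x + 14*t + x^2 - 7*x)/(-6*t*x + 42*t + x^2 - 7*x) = (-2*t + x)/(-6*t + x)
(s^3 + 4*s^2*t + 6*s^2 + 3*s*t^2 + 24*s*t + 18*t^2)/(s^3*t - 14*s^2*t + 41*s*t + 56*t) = (s^3 + 4*s^2*t + 6*s^2 + 3*s*t^2 + 24*s*t + 18*t^2)/(t*(s^3 - 14*s^2 + 41*s + 56))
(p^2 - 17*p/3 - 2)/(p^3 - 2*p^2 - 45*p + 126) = (p + 1/3)/(p^2 + 4*p - 21)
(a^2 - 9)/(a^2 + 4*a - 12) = (a^2 - 9)/(a^2 + 4*a - 12)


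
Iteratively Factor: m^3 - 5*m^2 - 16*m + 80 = (m - 5)*(m^2 - 16) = (m - 5)*(m + 4)*(m - 4)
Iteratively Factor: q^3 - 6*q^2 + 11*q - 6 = (q - 2)*(q^2 - 4*q + 3) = (q - 3)*(q - 2)*(q - 1)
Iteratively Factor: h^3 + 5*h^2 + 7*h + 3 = (h + 1)*(h^2 + 4*h + 3) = (h + 1)^2*(h + 3)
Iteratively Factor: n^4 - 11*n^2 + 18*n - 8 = (n - 1)*(n^3 + n^2 - 10*n + 8) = (n - 1)^2*(n^2 + 2*n - 8) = (n - 1)^2*(n + 4)*(n - 2)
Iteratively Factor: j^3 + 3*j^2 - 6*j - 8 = (j - 2)*(j^2 + 5*j + 4) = (j - 2)*(j + 4)*(j + 1)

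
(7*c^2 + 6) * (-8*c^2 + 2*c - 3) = -56*c^4 + 14*c^3 - 69*c^2 + 12*c - 18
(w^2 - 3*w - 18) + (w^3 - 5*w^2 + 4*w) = w^3 - 4*w^2 + w - 18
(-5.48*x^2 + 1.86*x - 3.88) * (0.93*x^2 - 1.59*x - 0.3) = -5.0964*x^4 + 10.443*x^3 - 4.9218*x^2 + 5.6112*x + 1.164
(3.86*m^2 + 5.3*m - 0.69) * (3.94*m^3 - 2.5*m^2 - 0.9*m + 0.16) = 15.2084*m^5 + 11.232*m^4 - 19.4426*m^3 - 2.4274*m^2 + 1.469*m - 0.1104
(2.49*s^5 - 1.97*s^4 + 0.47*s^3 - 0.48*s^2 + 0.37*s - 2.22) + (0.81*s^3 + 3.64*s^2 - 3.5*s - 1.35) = 2.49*s^5 - 1.97*s^4 + 1.28*s^3 + 3.16*s^2 - 3.13*s - 3.57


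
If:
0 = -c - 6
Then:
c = -6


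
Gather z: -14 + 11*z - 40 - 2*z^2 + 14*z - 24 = -2*z^2 + 25*z - 78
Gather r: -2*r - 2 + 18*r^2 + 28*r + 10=18*r^2 + 26*r + 8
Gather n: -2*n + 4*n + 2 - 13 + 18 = 2*n + 7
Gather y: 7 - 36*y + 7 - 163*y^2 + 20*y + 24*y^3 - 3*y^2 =24*y^3 - 166*y^2 - 16*y + 14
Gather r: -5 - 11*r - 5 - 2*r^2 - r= -2*r^2 - 12*r - 10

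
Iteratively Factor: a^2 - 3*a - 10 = (a - 5)*(a + 2)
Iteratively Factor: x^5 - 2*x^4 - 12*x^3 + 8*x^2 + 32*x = (x)*(x^4 - 2*x^3 - 12*x^2 + 8*x + 32) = x*(x + 2)*(x^3 - 4*x^2 - 4*x + 16) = x*(x + 2)^2*(x^2 - 6*x + 8) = x*(x - 2)*(x + 2)^2*(x - 4)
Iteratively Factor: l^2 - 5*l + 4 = (l - 1)*(l - 4)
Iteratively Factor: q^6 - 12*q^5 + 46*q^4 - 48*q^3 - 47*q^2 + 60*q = (q - 1)*(q^5 - 11*q^4 + 35*q^3 - 13*q^2 - 60*q) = (q - 4)*(q - 1)*(q^4 - 7*q^3 + 7*q^2 + 15*q) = (q - 5)*(q - 4)*(q - 1)*(q^3 - 2*q^2 - 3*q) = (q - 5)*(q - 4)*(q - 3)*(q - 1)*(q^2 + q) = q*(q - 5)*(q - 4)*(q - 3)*(q - 1)*(q + 1)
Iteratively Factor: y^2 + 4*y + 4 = (y + 2)*(y + 2)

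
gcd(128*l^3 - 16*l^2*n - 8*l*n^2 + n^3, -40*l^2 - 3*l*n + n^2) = 8*l - n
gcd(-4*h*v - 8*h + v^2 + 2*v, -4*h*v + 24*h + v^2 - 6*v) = -4*h + v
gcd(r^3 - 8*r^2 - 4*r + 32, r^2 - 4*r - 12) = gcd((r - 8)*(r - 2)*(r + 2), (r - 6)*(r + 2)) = r + 2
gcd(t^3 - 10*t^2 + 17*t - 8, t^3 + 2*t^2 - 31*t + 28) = t - 1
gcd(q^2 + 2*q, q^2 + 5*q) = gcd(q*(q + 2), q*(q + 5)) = q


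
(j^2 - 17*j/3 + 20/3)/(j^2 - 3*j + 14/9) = 3*(3*j^2 - 17*j + 20)/(9*j^2 - 27*j + 14)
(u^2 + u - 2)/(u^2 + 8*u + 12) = (u - 1)/(u + 6)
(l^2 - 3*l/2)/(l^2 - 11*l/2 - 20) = l*(3 - 2*l)/(-2*l^2 + 11*l + 40)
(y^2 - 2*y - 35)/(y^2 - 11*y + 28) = (y + 5)/(y - 4)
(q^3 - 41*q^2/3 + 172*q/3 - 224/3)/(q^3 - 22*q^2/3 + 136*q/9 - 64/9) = 3*(q - 7)/(3*q - 2)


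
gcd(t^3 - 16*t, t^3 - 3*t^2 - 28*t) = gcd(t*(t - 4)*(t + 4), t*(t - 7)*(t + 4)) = t^2 + 4*t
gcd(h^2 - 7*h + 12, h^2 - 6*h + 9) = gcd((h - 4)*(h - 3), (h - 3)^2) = h - 3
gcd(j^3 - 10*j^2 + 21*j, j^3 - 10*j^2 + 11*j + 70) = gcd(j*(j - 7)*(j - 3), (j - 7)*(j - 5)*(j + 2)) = j - 7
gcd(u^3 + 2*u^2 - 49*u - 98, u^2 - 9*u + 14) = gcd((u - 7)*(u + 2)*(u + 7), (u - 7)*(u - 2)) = u - 7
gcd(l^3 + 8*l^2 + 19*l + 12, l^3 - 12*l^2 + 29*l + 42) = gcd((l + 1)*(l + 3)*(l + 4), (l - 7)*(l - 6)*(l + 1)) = l + 1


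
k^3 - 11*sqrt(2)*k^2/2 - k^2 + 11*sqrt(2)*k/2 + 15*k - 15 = (k - 1)*(k - 3*sqrt(2))*(k - 5*sqrt(2)/2)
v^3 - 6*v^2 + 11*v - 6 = (v - 3)*(v - 2)*(v - 1)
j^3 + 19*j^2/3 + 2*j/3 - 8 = (j - 1)*(j + 4/3)*(j + 6)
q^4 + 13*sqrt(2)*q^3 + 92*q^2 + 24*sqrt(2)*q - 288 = (q - sqrt(2))*(q + 2*sqrt(2))*(q + 6*sqrt(2))^2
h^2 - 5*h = h*(h - 5)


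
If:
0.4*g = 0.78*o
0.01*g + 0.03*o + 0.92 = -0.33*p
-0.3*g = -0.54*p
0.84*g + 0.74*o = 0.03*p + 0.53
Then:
No Solution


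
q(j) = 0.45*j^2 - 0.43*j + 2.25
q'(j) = 0.9*j - 0.43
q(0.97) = 2.26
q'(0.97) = 0.44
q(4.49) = 9.39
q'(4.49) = 3.61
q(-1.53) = 3.96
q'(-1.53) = -1.81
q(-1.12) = 3.30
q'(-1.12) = -1.44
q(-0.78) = 2.86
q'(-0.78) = -1.13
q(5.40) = 13.05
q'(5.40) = 4.43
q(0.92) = 2.24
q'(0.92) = 0.40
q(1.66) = 2.78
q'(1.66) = 1.06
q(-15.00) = 109.95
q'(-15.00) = -13.93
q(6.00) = 15.87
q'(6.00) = 4.97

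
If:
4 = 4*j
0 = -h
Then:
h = 0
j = 1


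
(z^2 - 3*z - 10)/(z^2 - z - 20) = (z + 2)/(z + 4)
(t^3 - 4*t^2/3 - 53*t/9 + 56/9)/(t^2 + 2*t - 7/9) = (3*t^2 - 11*t + 8)/(3*t - 1)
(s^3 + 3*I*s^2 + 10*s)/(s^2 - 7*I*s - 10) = s*(s + 5*I)/(s - 5*I)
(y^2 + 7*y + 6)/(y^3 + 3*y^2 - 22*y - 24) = 1/(y - 4)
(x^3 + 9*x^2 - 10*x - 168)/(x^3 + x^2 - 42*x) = (x^2 + 2*x - 24)/(x*(x - 6))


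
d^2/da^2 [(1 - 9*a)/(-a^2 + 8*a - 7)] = 2*((73 - 27*a)*(a^2 - 8*a + 7) + 4*(a - 4)^2*(9*a - 1))/(a^2 - 8*a + 7)^3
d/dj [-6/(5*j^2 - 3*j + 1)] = 6*(10*j - 3)/(5*j^2 - 3*j + 1)^2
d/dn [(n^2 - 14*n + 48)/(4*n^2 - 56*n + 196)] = (n - 7)/(2*(n^2 - 14*n + 49)^2)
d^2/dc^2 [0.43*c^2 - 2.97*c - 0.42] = 0.860000000000000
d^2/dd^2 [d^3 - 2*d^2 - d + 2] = 6*d - 4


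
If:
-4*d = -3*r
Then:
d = 3*r/4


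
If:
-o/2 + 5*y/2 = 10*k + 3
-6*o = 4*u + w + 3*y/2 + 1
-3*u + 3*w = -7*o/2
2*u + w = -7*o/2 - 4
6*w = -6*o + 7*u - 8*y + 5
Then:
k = -143/355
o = 717/142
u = -747/142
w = -3167/284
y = 85/142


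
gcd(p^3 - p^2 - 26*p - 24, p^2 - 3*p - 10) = 1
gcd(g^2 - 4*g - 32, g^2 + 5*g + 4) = g + 4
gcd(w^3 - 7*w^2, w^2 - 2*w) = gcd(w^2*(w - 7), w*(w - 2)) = w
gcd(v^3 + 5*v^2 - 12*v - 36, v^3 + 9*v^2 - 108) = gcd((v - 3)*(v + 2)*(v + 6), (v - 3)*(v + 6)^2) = v^2 + 3*v - 18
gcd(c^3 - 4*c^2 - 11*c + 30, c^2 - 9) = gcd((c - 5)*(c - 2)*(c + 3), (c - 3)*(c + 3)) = c + 3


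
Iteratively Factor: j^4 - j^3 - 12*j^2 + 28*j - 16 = (j - 1)*(j^3 - 12*j + 16) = (j - 2)*(j - 1)*(j^2 + 2*j - 8) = (j - 2)^2*(j - 1)*(j + 4)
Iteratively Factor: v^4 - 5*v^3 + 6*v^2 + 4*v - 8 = (v - 2)*(v^3 - 3*v^2 + 4) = (v - 2)^2*(v^2 - v - 2) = (v - 2)^3*(v + 1)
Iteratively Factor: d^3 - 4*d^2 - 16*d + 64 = (d - 4)*(d^2 - 16) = (d - 4)*(d + 4)*(d - 4)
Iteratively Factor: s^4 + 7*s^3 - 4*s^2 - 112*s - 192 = (s + 4)*(s^3 + 3*s^2 - 16*s - 48) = (s + 3)*(s + 4)*(s^2 - 16) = (s + 3)*(s + 4)^2*(s - 4)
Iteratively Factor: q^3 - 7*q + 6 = (q + 3)*(q^2 - 3*q + 2) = (q - 2)*(q + 3)*(q - 1)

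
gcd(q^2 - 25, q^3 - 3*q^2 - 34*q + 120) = q - 5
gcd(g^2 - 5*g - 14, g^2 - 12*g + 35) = g - 7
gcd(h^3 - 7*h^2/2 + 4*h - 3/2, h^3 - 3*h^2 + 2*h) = h - 1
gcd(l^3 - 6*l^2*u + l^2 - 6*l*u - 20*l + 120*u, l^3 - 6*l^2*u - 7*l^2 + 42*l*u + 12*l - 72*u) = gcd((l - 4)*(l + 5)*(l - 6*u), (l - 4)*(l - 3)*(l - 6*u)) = -l^2 + 6*l*u + 4*l - 24*u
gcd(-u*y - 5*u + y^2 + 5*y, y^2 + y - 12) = 1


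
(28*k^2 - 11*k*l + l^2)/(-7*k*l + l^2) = (-4*k + l)/l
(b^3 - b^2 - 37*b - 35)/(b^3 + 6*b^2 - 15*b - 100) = (b^2 - 6*b - 7)/(b^2 + b - 20)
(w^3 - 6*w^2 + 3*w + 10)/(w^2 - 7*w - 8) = (w^2 - 7*w + 10)/(w - 8)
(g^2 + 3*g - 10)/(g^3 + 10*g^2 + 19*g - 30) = (g - 2)/(g^2 + 5*g - 6)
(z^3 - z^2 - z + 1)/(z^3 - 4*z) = (z^3 - z^2 - z + 1)/(z*(z^2 - 4))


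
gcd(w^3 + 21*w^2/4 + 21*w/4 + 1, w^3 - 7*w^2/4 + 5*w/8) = 1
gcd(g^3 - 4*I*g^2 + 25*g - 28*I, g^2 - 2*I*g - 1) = g - I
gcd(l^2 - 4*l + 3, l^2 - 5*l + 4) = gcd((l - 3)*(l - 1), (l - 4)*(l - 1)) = l - 1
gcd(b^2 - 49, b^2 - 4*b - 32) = 1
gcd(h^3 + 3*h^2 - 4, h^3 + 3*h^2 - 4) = h^3 + 3*h^2 - 4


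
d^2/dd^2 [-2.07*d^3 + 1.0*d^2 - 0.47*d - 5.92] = 2.0 - 12.42*d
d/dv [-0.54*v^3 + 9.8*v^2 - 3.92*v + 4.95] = -1.62*v^2 + 19.6*v - 3.92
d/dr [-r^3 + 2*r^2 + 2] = r*(4 - 3*r)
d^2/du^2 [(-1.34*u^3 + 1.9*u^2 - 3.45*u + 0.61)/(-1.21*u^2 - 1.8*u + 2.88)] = (1.77635683940025e-15*u^4 + 36.401154*u^3 - 86.764686*u^2 + 130.850856*u - 3.953376)/(1.771561*u^6 + 7.90614*u^5 - 0.888624*u^4 - 31.80384*u^3 + 2.11507199999999*u^2 + 44.78976*u - 23.887872)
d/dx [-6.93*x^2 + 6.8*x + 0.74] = 6.8 - 13.86*x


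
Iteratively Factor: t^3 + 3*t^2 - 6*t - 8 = (t - 2)*(t^2 + 5*t + 4) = (t - 2)*(t + 4)*(t + 1)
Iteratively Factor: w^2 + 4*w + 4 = (w + 2)*(w + 2)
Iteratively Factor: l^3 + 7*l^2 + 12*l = (l)*(l^2 + 7*l + 12) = l*(l + 4)*(l + 3)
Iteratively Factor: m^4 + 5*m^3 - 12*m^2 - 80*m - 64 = (m + 4)*(m^3 + m^2 - 16*m - 16) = (m + 4)^2*(m^2 - 3*m - 4) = (m - 4)*(m + 4)^2*(m + 1)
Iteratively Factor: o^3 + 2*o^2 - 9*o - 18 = (o + 2)*(o^2 - 9) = (o + 2)*(o + 3)*(o - 3)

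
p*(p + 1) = p^2 + p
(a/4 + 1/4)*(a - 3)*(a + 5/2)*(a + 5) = a^4/4 + 11*a^3/8 - 11*a^2/8 - 95*a/8 - 75/8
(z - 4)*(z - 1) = z^2 - 5*z + 4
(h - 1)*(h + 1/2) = h^2 - h/2 - 1/2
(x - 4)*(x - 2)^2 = x^3 - 8*x^2 + 20*x - 16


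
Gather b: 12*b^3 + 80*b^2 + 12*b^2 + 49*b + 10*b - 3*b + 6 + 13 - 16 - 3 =12*b^3 + 92*b^2 + 56*b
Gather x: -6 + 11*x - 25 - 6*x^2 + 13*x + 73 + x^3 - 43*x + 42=x^3 - 6*x^2 - 19*x + 84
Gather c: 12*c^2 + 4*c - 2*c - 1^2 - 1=12*c^2 + 2*c - 2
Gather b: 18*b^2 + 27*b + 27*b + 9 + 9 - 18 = 18*b^2 + 54*b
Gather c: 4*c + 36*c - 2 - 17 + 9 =40*c - 10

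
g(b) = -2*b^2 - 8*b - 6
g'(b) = -4*b - 8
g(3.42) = -56.75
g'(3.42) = -21.68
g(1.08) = -16.97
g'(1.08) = -12.32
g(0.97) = -15.64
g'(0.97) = -11.88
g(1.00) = -16.00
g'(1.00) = -12.00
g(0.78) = -13.46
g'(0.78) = -11.12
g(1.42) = -21.39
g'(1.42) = -13.68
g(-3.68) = -3.64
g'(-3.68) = 6.72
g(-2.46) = 1.58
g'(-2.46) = 1.84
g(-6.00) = -30.00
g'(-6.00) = 16.00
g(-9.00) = -96.00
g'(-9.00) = 28.00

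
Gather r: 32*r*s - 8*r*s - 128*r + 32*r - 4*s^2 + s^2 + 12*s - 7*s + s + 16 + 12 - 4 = r*(24*s - 96) - 3*s^2 + 6*s + 24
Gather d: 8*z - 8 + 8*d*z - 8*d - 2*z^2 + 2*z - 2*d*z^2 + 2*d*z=d*(-2*z^2 + 10*z - 8) - 2*z^2 + 10*z - 8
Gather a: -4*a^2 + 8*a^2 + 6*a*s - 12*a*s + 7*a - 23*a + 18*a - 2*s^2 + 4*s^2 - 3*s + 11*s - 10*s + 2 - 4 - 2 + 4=4*a^2 + a*(2 - 6*s) + 2*s^2 - 2*s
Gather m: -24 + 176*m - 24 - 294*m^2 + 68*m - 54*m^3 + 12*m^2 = -54*m^3 - 282*m^2 + 244*m - 48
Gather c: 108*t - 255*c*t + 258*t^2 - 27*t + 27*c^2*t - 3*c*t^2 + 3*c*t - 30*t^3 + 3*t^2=27*c^2*t + c*(-3*t^2 - 252*t) - 30*t^3 + 261*t^2 + 81*t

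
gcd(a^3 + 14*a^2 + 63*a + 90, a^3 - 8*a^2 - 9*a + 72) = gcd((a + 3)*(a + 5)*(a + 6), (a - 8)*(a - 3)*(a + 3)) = a + 3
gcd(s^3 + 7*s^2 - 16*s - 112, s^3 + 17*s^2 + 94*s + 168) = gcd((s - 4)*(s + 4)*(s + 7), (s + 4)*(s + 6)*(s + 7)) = s^2 + 11*s + 28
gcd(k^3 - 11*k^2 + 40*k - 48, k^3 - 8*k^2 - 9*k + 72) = k - 3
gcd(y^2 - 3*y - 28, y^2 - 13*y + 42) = y - 7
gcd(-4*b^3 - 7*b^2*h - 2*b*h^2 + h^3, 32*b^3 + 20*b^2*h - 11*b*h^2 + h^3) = 4*b^2 + 3*b*h - h^2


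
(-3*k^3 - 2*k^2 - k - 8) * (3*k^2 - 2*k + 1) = -9*k^5 - 2*k^3 - 24*k^2 + 15*k - 8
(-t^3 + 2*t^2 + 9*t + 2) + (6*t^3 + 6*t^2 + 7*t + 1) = 5*t^3 + 8*t^2 + 16*t + 3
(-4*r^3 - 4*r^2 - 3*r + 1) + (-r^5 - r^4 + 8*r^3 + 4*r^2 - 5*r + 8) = -r^5 - r^4 + 4*r^3 - 8*r + 9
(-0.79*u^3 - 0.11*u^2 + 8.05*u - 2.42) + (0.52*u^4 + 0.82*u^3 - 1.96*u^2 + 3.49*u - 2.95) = 0.52*u^4 + 0.0299999999999999*u^3 - 2.07*u^2 + 11.54*u - 5.37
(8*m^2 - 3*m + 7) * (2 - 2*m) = -16*m^3 + 22*m^2 - 20*m + 14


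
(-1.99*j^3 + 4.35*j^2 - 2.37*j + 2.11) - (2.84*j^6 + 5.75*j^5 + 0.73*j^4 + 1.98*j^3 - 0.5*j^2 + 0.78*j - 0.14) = -2.84*j^6 - 5.75*j^5 - 0.73*j^4 - 3.97*j^3 + 4.85*j^2 - 3.15*j + 2.25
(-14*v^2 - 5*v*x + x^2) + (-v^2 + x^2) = -15*v^2 - 5*v*x + 2*x^2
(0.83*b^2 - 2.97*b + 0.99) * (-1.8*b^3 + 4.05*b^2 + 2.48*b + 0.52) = -1.494*b^5 + 8.7075*b^4 - 11.7521*b^3 - 2.9245*b^2 + 0.9108*b + 0.5148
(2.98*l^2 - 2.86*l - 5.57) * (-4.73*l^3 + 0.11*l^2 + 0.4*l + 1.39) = -14.0954*l^5 + 13.8556*l^4 + 27.2235*l^3 + 2.3855*l^2 - 6.2034*l - 7.7423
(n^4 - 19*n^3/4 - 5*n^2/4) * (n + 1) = n^5 - 15*n^4/4 - 6*n^3 - 5*n^2/4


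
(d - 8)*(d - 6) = d^2 - 14*d + 48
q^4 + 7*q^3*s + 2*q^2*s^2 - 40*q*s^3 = q*(q - 2*s)*(q + 4*s)*(q + 5*s)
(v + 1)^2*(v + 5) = v^3 + 7*v^2 + 11*v + 5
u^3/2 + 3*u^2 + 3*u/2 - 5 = (u/2 + 1)*(u - 1)*(u + 5)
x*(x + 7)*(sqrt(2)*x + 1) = sqrt(2)*x^3 + x^2 + 7*sqrt(2)*x^2 + 7*x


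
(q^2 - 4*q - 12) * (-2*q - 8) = -2*q^3 + 56*q + 96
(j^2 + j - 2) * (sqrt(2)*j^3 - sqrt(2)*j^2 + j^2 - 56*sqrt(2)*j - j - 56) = sqrt(2)*j^5 + j^4 - 59*sqrt(2)*j^3 - 54*sqrt(2)*j^2 - 59*j^2 - 54*j + 112*sqrt(2)*j + 112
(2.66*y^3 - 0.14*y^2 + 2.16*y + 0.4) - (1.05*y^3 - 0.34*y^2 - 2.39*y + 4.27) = 1.61*y^3 + 0.2*y^2 + 4.55*y - 3.87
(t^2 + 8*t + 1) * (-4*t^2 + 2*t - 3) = -4*t^4 - 30*t^3 + 9*t^2 - 22*t - 3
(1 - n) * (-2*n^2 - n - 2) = 2*n^3 - n^2 + n - 2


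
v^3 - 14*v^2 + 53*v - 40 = (v - 8)*(v - 5)*(v - 1)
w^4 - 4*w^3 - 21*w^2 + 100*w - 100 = (w - 5)*(w - 2)^2*(w + 5)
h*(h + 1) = h^2 + h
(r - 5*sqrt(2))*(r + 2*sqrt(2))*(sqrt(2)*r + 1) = sqrt(2)*r^3 - 5*r^2 - 23*sqrt(2)*r - 20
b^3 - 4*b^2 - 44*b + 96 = (b - 8)*(b - 2)*(b + 6)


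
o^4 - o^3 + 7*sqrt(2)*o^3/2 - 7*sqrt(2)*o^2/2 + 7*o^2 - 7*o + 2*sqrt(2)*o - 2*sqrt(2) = (o - 1)*(o + sqrt(2)/2)*(o + sqrt(2))*(o + 2*sqrt(2))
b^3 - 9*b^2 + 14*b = b*(b - 7)*(b - 2)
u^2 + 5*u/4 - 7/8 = (u - 1/2)*(u + 7/4)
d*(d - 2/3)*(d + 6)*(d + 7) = d^4 + 37*d^3/3 + 100*d^2/3 - 28*d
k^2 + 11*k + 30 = (k + 5)*(k + 6)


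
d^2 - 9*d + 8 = (d - 8)*(d - 1)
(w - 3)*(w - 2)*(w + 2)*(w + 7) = w^4 + 4*w^3 - 25*w^2 - 16*w + 84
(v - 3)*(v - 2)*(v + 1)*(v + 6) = v^4 + 2*v^3 - 23*v^2 + 12*v + 36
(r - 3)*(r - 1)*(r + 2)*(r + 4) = r^4 + 2*r^3 - 13*r^2 - 14*r + 24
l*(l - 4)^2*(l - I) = l^4 - 8*l^3 - I*l^3 + 16*l^2 + 8*I*l^2 - 16*I*l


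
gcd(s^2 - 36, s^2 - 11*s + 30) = s - 6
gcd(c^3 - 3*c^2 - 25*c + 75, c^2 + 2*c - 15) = c^2 + 2*c - 15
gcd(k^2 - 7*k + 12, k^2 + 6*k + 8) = 1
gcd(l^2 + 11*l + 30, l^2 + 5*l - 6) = l + 6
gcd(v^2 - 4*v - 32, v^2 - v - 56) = v - 8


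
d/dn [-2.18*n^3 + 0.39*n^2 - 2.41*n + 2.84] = -6.54*n^2 + 0.78*n - 2.41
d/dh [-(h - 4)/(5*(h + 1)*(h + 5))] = (h^2 - 8*h - 29)/(5*(h^4 + 12*h^3 + 46*h^2 + 60*h + 25))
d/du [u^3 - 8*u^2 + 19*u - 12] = 3*u^2 - 16*u + 19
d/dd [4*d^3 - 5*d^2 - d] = 12*d^2 - 10*d - 1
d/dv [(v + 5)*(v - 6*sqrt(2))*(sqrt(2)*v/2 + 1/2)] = 3*sqrt(2)*v^2/2 - 11*v + 5*sqrt(2)*v - 55/2 - 3*sqrt(2)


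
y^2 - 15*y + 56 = (y - 8)*(y - 7)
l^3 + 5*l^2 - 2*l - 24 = (l - 2)*(l + 3)*(l + 4)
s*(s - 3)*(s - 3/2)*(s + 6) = s^4 + 3*s^3/2 - 45*s^2/2 + 27*s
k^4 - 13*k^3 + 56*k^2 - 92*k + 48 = (k - 6)*(k - 4)*(k - 2)*(k - 1)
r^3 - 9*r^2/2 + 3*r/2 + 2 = (r - 4)*(r - 1)*(r + 1/2)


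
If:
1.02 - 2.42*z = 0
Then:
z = 0.42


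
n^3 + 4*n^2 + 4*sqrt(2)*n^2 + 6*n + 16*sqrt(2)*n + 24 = (n + 4)*(n + sqrt(2))*(n + 3*sqrt(2))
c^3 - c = c*(c - 1)*(c + 1)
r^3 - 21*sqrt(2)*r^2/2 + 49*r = r*(r - 7*sqrt(2))*(r - 7*sqrt(2)/2)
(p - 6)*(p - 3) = p^2 - 9*p + 18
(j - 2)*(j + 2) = j^2 - 4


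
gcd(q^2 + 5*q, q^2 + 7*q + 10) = q + 5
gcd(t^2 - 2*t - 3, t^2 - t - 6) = t - 3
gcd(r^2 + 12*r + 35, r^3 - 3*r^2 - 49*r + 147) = r + 7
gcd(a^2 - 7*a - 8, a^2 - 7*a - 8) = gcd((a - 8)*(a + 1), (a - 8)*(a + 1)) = a^2 - 7*a - 8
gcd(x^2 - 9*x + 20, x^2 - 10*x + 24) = x - 4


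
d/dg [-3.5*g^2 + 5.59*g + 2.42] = 5.59 - 7.0*g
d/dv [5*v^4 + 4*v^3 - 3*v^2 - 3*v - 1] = 20*v^3 + 12*v^2 - 6*v - 3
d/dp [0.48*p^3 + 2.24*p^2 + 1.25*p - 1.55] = 1.44*p^2 + 4.48*p + 1.25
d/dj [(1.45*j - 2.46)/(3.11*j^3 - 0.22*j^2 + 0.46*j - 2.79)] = (-9.019*j^3 + 23.2708*j^2 - 1.0824*j - 2.9139)/(9.6721*j^6 - 1.3684*j^5 + 2.9096*j^4 - 17.5562*j^3 + 1.4392*j^2 - 2.5668*j + 7.7841)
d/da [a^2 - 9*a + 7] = 2*a - 9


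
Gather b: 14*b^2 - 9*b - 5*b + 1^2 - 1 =14*b^2 - 14*b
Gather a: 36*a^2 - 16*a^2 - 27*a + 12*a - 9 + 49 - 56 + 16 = 20*a^2 - 15*a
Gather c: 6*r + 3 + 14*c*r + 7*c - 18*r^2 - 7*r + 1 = c*(14*r + 7) - 18*r^2 - r + 4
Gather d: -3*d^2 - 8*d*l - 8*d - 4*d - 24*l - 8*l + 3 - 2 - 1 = -3*d^2 + d*(-8*l - 12) - 32*l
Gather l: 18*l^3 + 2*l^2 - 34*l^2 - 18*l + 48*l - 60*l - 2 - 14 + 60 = 18*l^3 - 32*l^2 - 30*l + 44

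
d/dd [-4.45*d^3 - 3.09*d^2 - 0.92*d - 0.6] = -13.35*d^2 - 6.18*d - 0.92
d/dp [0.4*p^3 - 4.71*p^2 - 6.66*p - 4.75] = 1.2*p^2 - 9.42*p - 6.66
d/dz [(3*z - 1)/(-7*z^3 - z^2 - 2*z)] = 2*(21*z^3 - 9*z^2 - z - 1)/(z^2*(49*z^4 + 14*z^3 + 29*z^2 + 4*z + 4))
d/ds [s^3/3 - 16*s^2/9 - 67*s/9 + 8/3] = s^2 - 32*s/9 - 67/9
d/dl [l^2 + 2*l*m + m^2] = 2*l + 2*m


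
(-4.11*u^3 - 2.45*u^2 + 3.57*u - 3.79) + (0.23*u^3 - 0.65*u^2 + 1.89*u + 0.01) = -3.88*u^3 - 3.1*u^2 + 5.46*u - 3.78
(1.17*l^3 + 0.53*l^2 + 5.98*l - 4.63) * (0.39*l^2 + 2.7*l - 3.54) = 0.4563*l^5 + 3.3657*l^4 - 0.3786*l^3 + 12.4641*l^2 - 33.6702*l + 16.3902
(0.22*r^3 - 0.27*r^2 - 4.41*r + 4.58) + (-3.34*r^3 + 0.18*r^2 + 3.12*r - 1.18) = -3.12*r^3 - 0.09*r^2 - 1.29*r + 3.4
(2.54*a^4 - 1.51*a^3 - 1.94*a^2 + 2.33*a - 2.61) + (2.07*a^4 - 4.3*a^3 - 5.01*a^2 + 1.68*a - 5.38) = 4.61*a^4 - 5.81*a^3 - 6.95*a^2 + 4.01*a - 7.99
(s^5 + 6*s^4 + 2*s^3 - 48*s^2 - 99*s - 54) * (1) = s^5 + 6*s^4 + 2*s^3 - 48*s^2 - 99*s - 54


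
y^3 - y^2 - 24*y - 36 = (y - 6)*(y + 2)*(y + 3)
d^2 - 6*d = d*(d - 6)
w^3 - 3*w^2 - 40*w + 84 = (w - 7)*(w - 2)*(w + 6)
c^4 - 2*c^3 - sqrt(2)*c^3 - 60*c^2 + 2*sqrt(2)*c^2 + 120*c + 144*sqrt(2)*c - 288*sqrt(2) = (c - 2)*(c - 4*sqrt(2))*(c - 3*sqrt(2))*(c + 6*sqrt(2))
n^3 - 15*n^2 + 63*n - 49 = (n - 7)^2*(n - 1)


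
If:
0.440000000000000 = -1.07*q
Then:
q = -0.41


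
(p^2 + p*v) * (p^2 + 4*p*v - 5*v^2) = p^4 + 5*p^3*v - p^2*v^2 - 5*p*v^3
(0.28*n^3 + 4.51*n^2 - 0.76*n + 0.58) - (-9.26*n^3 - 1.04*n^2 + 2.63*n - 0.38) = 9.54*n^3 + 5.55*n^2 - 3.39*n + 0.96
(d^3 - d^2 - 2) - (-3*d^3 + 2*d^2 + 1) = 4*d^3 - 3*d^2 - 3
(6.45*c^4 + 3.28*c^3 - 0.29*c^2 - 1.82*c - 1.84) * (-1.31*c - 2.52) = -8.4495*c^5 - 20.5508*c^4 - 7.8857*c^3 + 3.115*c^2 + 6.9968*c + 4.6368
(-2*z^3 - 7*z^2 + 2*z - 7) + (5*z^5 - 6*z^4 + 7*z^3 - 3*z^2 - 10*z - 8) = 5*z^5 - 6*z^4 + 5*z^3 - 10*z^2 - 8*z - 15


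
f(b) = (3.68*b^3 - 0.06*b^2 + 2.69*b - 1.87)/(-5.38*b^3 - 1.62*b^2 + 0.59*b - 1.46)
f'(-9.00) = -0.00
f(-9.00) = -0.72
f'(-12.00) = -0.00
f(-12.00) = -0.71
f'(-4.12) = -0.04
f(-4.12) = -0.79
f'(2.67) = -0.00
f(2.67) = -0.66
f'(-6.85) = -0.01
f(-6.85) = -0.73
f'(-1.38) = -2.40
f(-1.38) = -1.75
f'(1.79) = -0.02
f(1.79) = -0.65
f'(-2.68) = -0.16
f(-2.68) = -0.90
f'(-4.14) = -0.04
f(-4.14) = -0.79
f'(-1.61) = -1.13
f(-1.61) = -1.37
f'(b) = (11.04*b^2 - 0.12*b + 2.69)/(-5.38*b^3 - 1.62*b^2 + 0.59*b - 1.46) + (16.14*b^2 + 3.24*b - 0.59)*(3.68*b^3 - 0.06*b^2 + 2.69*b - 1.87)/(-5.38*b^3 - 1.62*b^2 + 0.59*b - 1.46)^2 = (-6.2844*b^4 + 33.2868*b^3 - 41.9778*b^2 - 5.8836*b - 2.8241)/(28.9444*b^6 + 17.4312*b^5 - 3.724*b^4 + 13.798*b^3 + 5.0785*b^2 - 1.7228*b + 2.1316)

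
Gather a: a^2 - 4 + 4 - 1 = a^2 - 1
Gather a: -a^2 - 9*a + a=-a^2 - 8*a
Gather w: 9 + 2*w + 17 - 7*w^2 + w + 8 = -7*w^2 + 3*w + 34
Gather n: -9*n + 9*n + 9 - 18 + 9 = 0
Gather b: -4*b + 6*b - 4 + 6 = 2*b + 2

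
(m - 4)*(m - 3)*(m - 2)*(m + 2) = m^4 - 7*m^3 + 8*m^2 + 28*m - 48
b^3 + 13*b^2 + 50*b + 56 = (b + 2)*(b + 4)*(b + 7)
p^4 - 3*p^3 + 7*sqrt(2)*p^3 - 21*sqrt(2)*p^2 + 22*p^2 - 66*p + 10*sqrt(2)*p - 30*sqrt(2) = (p - 3)*(p + sqrt(2))^2*(p + 5*sqrt(2))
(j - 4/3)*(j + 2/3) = j^2 - 2*j/3 - 8/9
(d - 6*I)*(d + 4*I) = d^2 - 2*I*d + 24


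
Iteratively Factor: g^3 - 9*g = (g + 3)*(g^2 - 3*g) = g*(g + 3)*(g - 3)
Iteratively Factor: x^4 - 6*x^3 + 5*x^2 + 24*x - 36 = (x - 3)*(x^3 - 3*x^2 - 4*x + 12) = (x - 3)*(x - 2)*(x^2 - x - 6) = (x - 3)*(x - 2)*(x + 2)*(x - 3)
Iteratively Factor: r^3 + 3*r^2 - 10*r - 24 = (r + 4)*(r^2 - r - 6) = (r - 3)*(r + 4)*(r + 2)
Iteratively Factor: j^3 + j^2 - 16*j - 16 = (j + 4)*(j^2 - 3*j - 4) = (j + 1)*(j + 4)*(j - 4)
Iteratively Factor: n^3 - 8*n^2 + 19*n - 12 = (n - 3)*(n^2 - 5*n + 4) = (n - 3)*(n - 1)*(n - 4)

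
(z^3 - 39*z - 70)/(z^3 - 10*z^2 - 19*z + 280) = (z + 2)/(z - 8)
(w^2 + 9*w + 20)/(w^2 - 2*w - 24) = (w + 5)/(w - 6)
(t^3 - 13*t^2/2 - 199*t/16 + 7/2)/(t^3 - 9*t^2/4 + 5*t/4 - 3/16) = (4*t^2 - 25*t - 56)/(4*t^2 - 8*t + 3)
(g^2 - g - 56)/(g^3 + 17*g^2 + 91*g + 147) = (g - 8)/(g^2 + 10*g + 21)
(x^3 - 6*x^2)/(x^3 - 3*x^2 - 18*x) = x/(x + 3)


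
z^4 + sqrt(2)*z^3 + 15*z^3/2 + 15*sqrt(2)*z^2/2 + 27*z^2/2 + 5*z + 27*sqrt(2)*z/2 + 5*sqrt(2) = (z + 1/2)*(z + 2)*(z + 5)*(z + sqrt(2))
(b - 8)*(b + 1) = b^2 - 7*b - 8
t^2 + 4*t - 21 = (t - 3)*(t + 7)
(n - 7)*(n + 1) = n^2 - 6*n - 7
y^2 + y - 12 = (y - 3)*(y + 4)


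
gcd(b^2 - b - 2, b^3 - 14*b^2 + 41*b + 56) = b + 1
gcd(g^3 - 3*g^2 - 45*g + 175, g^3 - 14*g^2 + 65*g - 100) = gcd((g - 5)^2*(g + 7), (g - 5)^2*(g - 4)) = g^2 - 10*g + 25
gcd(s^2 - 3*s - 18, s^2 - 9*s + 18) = s - 6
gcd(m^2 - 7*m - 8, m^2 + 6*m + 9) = 1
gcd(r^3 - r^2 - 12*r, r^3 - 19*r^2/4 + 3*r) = r^2 - 4*r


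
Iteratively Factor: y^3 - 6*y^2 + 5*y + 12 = (y + 1)*(y^2 - 7*y + 12) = (y - 4)*(y + 1)*(y - 3)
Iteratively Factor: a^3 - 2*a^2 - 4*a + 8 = (a + 2)*(a^2 - 4*a + 4) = (a - 2)*(a + 2)*(a - 2)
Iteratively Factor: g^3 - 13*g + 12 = (g - 1)*(g^2 + g - 12) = (g - 3)*(g - 1)*(g + 4)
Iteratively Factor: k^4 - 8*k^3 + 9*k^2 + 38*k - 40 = (k - 1)*(k^3 - 7*k^2 + 2*k + 40) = (k - 4)*(k - 1)*(k^2 - 3*k - 10) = (k - 4)*(k - 1)*(k + 2)*(k - 5)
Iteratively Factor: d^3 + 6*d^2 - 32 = (d + 4)*(d^2 + 2*d - 8) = (d + 4)^2*(d - 2)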